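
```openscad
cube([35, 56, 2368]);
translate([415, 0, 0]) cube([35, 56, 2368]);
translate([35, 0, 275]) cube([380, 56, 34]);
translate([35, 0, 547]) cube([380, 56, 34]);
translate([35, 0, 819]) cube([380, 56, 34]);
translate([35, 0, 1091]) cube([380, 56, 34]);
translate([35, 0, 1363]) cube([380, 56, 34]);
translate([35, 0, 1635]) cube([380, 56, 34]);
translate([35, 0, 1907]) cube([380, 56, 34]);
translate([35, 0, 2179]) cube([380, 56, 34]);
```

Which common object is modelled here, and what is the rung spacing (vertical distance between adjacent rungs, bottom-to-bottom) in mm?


A ladder. The rung spacing is 272 mm.

Two tall 35×56 posts with 8 short bars between them — a ladder. Adjacent rungs sit at z = 275 and z = 547, so the spacing is 547 − 275 = 272 mm.


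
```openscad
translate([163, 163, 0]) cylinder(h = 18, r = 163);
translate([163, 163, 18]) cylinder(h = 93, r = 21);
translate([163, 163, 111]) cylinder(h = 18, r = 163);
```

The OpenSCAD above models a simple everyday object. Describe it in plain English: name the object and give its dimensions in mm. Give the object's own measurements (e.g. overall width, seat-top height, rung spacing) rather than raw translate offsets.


A spool: two coaxial disc flanges of radius 163 mm and thickness 18 mm, joined by a core cylinder of radius 21 mm and height 93 mm. The lower flange rests on z = 0 and the three cylinders share a vertical axis.


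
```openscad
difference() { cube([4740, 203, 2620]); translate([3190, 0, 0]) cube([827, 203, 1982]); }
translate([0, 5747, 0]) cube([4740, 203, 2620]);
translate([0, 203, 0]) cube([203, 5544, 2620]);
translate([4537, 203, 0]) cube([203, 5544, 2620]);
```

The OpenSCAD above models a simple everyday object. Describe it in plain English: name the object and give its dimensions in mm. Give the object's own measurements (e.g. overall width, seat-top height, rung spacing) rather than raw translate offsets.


A single room: four walls, each 2620 mm tall and 203 mm thick, enclosing an outside footprint 4740×5950 mm (x × y), no floor or roof. The front and back walls (−y and +y sides) run the full x-width; the side walls fit between their inner faces. A door opening 827 mm wide and 1982 mm tall is cut through the front wall from the floor up, its −x edge 3190 mm from the wall's −x end.


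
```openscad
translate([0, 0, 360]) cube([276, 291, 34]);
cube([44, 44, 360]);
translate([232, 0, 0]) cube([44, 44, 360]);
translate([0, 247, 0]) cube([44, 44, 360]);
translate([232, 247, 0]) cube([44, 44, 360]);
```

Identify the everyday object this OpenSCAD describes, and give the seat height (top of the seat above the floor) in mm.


A stool. The seat height is 394 mm.

A 276×291×34 slab at z = 360 on four corner posts — a stool. The seat top is 360 + 34 = 394 mm.


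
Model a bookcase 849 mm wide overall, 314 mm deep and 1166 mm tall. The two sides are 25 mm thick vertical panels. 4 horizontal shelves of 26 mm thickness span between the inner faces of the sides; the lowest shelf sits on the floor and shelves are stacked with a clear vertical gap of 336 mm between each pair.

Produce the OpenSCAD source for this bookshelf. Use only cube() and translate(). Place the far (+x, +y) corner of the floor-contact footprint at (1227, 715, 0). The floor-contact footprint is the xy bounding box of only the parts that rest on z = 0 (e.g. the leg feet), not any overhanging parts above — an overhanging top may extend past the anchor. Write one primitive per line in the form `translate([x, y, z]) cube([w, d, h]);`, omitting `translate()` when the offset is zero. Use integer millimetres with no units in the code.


translate([378, 401, 0]) cube([25, 314, 1166]);
translate([1202, 401, 0]) cube([25, 314, 1166]);
translate([403, 401, 0]) cube([799, 314, 26]);
translate([403, 401, 362]) cube([799, 314, 26]);
translate([403, 401, 724]) cube([799, 314, 26]);
translate([403, 401, 1086]) cube([799, 314, 26]);


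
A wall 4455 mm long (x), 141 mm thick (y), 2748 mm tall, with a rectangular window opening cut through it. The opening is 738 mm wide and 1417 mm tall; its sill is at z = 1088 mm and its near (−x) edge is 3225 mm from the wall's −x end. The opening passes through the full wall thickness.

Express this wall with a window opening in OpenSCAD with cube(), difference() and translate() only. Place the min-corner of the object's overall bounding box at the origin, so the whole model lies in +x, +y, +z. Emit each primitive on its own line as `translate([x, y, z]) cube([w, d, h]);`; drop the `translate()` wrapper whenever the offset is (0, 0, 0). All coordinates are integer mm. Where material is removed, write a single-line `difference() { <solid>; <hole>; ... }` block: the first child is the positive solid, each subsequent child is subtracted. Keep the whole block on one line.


difference() { cube([4455, 141, 2748]); translate([3225, 0, 1088]) cube([738, 141, 1417]); }


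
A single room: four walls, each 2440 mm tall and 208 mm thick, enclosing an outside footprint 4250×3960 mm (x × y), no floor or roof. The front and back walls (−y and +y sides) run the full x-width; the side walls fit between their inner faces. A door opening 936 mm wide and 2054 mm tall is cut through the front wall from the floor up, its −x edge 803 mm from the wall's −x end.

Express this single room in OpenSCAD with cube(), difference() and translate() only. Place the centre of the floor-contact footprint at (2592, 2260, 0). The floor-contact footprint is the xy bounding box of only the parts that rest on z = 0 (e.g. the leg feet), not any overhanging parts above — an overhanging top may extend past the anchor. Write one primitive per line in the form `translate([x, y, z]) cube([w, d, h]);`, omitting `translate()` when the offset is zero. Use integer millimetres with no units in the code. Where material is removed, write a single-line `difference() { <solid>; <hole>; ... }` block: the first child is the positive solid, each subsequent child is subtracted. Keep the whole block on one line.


difference() { translate([467, 280, 0]) cube([4250, 208, 2440]); translate([1270, 280, 0]) cube([936, 208, 2054]); }
translate([467, 4032, 0]) cube([4250, 208, 2440]);
translate([467, 488, 0]) cube([208, 3544, 2440]);
translate([4509, 488, 0]) cube([208, 3544, 2440]);


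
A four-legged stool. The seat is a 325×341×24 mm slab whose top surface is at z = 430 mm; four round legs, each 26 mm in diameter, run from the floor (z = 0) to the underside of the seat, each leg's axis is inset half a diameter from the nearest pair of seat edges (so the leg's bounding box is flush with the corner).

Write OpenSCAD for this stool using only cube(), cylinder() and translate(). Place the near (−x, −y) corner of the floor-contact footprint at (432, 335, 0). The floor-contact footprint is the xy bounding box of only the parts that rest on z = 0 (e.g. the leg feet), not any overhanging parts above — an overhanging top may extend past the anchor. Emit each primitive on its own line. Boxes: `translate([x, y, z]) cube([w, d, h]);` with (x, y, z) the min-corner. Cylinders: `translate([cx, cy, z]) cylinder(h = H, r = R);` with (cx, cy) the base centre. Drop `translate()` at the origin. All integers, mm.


translate([432, 335, 406]) cube([325, 341, 24]);
translate([445, 348, 0]) cylinder(h = 406, r = 13);
translate([744, 348, 0]) cylinder(h = 406, r = 13);
translate([445, 663, 0]) cylinder(h = 406, r = 13);
translate([744, 663, 0]) cylinder(h = 406, r = 13);


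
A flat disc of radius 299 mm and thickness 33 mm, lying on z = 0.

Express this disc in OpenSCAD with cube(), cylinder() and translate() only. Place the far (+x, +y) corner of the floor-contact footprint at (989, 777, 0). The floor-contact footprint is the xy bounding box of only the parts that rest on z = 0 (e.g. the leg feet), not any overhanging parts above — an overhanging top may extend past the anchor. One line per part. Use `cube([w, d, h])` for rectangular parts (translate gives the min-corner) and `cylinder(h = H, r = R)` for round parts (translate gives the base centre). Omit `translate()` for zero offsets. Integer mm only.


translate([690, 478, 0]) cylinder(h = 33, r = 299);


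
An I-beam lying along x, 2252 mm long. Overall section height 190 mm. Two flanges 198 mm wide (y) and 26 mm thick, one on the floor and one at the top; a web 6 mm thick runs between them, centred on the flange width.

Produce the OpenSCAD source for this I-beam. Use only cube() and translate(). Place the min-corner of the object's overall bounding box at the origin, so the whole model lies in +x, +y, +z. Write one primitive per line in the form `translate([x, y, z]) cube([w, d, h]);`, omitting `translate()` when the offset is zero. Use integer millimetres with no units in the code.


cube([2252, 198, 26]);
translate([0, 96, 26]) cube([2252, 6, 138]);
translate([0, 0, 164]) cube([2252, 198, 26]);


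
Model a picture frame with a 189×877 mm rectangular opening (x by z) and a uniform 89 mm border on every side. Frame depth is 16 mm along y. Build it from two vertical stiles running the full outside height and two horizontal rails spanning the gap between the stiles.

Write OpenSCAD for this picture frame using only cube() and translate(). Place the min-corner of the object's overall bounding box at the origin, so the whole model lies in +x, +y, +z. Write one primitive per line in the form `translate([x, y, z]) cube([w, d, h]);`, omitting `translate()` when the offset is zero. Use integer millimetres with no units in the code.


cube([89, 16, 1055]);
translate([278, 0, 0]) cube([89, 16, 1055]);
translate([89, 0, 0]) cube([189, 16, 89]);
translate([89, 0, 966]) cube([189, 16, 89]);


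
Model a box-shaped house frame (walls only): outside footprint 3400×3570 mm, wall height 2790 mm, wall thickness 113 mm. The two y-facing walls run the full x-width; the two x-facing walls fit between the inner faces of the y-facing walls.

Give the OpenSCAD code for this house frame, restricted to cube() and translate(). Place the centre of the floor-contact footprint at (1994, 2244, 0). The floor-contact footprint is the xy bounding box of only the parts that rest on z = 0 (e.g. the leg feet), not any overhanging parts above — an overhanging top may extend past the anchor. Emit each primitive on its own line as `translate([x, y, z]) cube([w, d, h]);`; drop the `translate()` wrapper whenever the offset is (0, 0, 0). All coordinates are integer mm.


translate([294, 459, 0]) cube([3400, 113, 2790]);
translate([294, 3916, 0]) cube([3400, 113, 2790]);
translate([294, 572, 0]) cube([113, 3344, 2790]);
translate([3581, 572, 0]) cube([113, 3344, 2790]);


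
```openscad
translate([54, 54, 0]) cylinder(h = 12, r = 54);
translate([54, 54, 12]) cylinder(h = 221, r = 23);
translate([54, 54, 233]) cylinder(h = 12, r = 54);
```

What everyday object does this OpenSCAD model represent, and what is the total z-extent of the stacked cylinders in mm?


A spool. The overall height is 245 mm.

Three coaxial cylinders, large–small–large — a spool. Two 12 mm flanges and a 221 mm core give 12 + 221 + 12 = 245 mm.


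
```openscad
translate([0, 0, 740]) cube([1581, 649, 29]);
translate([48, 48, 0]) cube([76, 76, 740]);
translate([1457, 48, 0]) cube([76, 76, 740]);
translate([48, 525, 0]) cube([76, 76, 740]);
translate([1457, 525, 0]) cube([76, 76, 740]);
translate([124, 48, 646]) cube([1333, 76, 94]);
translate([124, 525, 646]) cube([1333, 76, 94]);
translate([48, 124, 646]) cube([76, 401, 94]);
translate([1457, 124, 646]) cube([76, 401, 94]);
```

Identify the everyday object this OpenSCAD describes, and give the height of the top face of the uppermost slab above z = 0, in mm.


A table. The table height is 769 mm.

A 1581×649×29 slab sits at z = 740 on four 76 mm square posts — a table. The top surface is at 740 + 29 = 769 mm.


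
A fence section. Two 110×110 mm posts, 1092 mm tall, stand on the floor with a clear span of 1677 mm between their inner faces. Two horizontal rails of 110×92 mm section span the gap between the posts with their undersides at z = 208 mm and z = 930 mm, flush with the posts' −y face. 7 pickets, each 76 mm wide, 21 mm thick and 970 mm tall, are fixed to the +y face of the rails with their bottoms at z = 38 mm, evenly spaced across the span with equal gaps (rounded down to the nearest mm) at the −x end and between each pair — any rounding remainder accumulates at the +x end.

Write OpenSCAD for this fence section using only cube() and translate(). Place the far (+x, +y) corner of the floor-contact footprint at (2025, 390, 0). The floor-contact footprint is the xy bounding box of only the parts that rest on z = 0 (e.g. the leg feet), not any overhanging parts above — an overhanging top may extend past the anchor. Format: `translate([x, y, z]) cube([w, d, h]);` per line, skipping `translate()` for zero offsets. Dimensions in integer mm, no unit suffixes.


translate([128, 280, 0]) cube([110, 110, 1092]);
translate([1915, 280, 0]) cube([110, 110, 1092]);
translate([238, 280, 208]) cube([1677, 110, 92]);
translate([238, 280, 930]) cube([1677, 110, 92]);
translate([381, 390, 38]) cube([76, 21, 970]);
translate([600, 390, 38]) cube([76, 21, 970]);
translate([819, 390, 38]) cube([76, 21, 970]);
translate([1038, 390, 38]) cube([76, 21, 970]);
translate([1257, 390, 38]) cube([76, 21, 970]);
translate([1476, 390, 38]) cube([76, 21, 970]);
translate([1695, 390, 38]) cube([76, 21, 970]);


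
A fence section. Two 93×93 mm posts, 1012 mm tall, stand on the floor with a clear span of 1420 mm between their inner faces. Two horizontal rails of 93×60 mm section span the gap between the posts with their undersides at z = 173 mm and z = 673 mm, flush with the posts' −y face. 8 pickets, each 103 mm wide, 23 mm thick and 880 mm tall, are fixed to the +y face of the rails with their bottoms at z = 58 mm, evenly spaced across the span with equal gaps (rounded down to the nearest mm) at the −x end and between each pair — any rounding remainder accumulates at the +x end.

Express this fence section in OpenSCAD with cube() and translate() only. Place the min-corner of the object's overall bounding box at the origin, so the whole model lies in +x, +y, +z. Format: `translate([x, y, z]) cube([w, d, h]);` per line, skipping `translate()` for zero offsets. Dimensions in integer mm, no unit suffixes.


cube([93, 93, 1012]);
translate([1513, 0, 0]) cube([93, 93, 1012]);
translate([93, 0, 173]) cube([1420, 93, 60]);
translate([93, 0, 673]) cube([1420, 93, 60]);
translate([159, 93, 58]) cube([103, 23, 880]);
translate([328, 93, 58]) cube([103, 23, 880]);
translate([497, 93, 58]) cube([103, 23, 880]);
translate([666, 93, 58]) cube([103, 23, 880]);
translate([835, 93, 58]) cube([103, 23, 880]);
translate([1004, 93, 58]) cube([103, 23, 880]);
translate([1173, 93, 58]) cube([103, 23, 880]);
translate([1342, 93, 58]) cube([103, 23, 880]);


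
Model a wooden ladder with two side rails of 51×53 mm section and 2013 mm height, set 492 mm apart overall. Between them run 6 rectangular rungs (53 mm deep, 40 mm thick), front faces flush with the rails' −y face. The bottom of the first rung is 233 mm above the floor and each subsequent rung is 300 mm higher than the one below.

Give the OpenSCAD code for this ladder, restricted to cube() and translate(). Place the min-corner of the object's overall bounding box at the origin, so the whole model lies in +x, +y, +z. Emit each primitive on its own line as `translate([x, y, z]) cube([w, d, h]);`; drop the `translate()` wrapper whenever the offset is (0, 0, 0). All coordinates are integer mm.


cube([51, 53, 2013]);
translate([441, 0, 0]) cube([51, 53, 2013]);
translate([51, 0, 233]) cube([390, 53, 40]);
translate([51, 0, 533]) cube([390, 53, 40]);
translate([51, 0, 833]) cube([390, 53, 40]);
translate([51, 0, 1133]) cube([390, 53, 40]);
translate([51, 0, 1433]) cube([390, 53, 40]);
translate([51, 0, 1733]) cube([390, 53, 40]);


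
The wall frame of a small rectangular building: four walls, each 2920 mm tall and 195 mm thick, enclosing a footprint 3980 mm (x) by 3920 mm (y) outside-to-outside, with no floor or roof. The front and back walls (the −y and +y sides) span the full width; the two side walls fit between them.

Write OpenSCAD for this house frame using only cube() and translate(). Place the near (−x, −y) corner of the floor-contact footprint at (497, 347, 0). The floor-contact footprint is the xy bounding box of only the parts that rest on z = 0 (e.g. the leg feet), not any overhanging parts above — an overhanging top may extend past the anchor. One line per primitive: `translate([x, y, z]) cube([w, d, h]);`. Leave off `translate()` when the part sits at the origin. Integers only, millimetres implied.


translate([497, 347, 0]) cube([3980, 195, 2920]);
translate([497, 4072, 0]) cube([3980, 195, 2920]);
translate([497, 542, 0]) cube([195, 3530, 2920]);
translate([4282, 542, 0]) cube([195, 3530, 2920]);


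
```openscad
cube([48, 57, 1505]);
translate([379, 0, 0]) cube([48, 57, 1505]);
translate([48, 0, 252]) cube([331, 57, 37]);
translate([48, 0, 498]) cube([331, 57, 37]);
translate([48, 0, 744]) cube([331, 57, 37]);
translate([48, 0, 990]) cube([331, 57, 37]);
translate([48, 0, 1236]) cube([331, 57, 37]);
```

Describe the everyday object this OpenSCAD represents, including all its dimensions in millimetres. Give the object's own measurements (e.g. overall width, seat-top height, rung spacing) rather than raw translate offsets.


A straight ladder. Two 48×57 mm vertical rails, 1505 mm tall, stand 427 mm apart (outside-to-outside) with their front faces coplanar on the −y side. 5 rungs, each 57 mm deep and 37 mm tall, span between the inner faces of the rails, front faces flush with the rails. The lowest rung's underside is at z = 252 mm and rungs are spaced 246 mm apart (underside to underside).


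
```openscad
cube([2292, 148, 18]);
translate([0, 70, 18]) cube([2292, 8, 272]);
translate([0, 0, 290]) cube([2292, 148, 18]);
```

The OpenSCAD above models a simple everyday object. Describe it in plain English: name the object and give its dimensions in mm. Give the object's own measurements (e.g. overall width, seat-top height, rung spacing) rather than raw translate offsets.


An I-beam lying along x, 2292 mm long. Overall section height 308 mm. Two flanges 148 mm wide (y) and 18 mm thick, one on the floor and one at the top; a web 8 mm thick runs between them, centred on the flange width.


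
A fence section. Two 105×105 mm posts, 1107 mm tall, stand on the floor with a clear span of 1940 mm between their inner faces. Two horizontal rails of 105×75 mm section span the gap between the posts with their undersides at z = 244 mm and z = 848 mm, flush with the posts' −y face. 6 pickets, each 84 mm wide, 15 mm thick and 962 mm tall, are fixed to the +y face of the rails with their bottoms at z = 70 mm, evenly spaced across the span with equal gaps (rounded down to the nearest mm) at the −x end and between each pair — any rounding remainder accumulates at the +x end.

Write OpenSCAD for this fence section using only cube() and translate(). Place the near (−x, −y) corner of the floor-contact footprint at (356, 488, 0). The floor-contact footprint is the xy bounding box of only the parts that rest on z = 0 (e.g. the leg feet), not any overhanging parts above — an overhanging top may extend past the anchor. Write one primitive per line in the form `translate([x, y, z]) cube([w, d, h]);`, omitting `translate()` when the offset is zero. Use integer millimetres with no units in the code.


translate([356, 488, 0]) cube([105, 105, 1107]);
translate([2401, 488, 0]) cube([105, 105, 1107]);
translate([461, 488, 244]) cube([1940, 105, 75]);
translate([461, 488, 848]) cube([1940, 105, 75]);
translate([666, 593, 70]) cube([84, 15, 962]);
translate([955, 593, 70]) cube([84, 15, 962]);
translate([1244, 593, 70]) cube([84, 15, 962]);
translate([1533, 593, 70]) cube([84, 15, 962]);
translate([1822, 593, 70]) cube([84, 15, 962]);
translate([2111, 593, 70]) cube([84, 15, 962]);


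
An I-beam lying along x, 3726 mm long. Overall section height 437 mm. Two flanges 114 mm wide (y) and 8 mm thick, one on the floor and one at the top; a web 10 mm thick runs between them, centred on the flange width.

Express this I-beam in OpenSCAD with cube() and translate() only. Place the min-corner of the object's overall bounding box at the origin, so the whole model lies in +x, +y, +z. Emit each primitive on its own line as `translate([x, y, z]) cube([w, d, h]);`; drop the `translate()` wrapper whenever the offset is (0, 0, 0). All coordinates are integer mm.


cube([3726, 114, 8]);
translate([0, 52, 8]) cube([3726, 10, 421]);
translate([0, 0, 429]) cube([3726, 114, 8]);


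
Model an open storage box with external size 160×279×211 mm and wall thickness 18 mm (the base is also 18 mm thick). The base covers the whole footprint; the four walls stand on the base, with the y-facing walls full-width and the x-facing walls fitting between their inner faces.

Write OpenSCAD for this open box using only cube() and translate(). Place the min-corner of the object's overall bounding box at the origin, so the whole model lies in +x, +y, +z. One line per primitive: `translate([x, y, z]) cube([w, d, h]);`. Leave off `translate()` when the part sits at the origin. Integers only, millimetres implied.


cube([160, 279, 18]);
translate([0, 0, 18]) cube([160, 18, 193]);
translate([0, 261, 18]) cube([160, 18, 193]);
translate([0, 18, 18]) cube([18, 243, 193]);
translate([142, 18, 18]) cube([18, 243, 193]);


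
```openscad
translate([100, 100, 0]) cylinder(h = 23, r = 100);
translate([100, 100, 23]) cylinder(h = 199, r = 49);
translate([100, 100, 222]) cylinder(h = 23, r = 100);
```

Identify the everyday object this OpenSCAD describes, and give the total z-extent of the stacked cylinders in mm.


A spool. The overall height is 245 mm.

Three coaxial cylinders, large–small–large — a spool. Two 23 mm flanges and a 199 mm core give 23 + 199 + 23 = 245 mm.


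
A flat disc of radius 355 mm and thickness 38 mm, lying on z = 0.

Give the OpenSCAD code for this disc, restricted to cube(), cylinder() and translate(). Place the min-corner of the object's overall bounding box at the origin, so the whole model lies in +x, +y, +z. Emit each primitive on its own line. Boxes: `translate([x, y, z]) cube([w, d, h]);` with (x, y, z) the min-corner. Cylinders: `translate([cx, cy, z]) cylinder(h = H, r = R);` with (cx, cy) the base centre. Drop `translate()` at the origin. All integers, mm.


translate([355, 355, 0]) cylinder(h = 38, r = 355);


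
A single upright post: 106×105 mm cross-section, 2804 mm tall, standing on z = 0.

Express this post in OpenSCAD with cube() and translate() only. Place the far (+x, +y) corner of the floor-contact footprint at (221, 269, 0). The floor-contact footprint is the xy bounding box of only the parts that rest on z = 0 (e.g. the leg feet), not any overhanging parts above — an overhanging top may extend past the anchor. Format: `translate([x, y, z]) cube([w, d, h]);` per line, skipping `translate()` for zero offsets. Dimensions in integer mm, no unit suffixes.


translate([115, 164, 0]) cube([106, 105, 2804]);


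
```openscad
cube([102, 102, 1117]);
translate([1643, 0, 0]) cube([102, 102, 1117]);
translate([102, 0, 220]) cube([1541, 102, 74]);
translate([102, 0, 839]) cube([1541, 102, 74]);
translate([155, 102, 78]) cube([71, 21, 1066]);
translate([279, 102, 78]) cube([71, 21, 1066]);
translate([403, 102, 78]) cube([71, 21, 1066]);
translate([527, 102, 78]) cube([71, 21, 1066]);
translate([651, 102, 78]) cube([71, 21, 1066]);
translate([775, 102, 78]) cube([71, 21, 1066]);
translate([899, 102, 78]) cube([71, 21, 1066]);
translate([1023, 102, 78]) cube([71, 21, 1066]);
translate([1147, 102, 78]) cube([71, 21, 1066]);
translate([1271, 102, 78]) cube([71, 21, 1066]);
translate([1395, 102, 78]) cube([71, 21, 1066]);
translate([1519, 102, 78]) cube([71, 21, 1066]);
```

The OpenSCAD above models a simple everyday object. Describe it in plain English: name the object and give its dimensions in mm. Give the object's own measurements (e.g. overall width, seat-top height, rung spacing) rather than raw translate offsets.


A fence section. Two 102×102 mm posts, 1117 mm tall, stand on the floor with a clear span of 1541 mm between their inner faces. Two horizontal rails of 102×74 mm section span the gap between the posts with their undersides at z = 220 mm and z = 839 mm, flush with the posts' −y face. 12 pickets, each 71 mm wide, 21 mm thick and 1066 mm tall, are fixed to the +y face of the rails with their bottoms at z = 78 mm, spaced across the span with a 53 mm gap after the −x post and between neighbouring pickets and before the +x post.


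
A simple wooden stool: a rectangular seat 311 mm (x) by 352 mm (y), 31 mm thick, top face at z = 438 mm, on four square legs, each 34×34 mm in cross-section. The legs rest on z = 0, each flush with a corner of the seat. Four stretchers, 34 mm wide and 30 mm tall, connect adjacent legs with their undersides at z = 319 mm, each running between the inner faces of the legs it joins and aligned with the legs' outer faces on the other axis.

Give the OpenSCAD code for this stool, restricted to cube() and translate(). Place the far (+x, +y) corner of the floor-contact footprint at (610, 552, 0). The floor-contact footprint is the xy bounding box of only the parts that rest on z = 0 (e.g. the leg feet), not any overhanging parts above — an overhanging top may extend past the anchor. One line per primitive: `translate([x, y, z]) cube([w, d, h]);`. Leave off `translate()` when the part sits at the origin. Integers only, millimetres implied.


translate([299, 200, 407]) cube([311, 352, 31]);
translate([299, 200, 0]) cube([34, 34, 407]);
translate([576, 200, 0]) cube([34, 34, 407]);
translate([299, 518, 0]) cube([34, 34, 407]);
translate([576, 518, 0]) cube([34, 34, 407]);
translate([333, 200, 319]) cube([243, 34, 30]);
translate([333, 518, 319]) cube([243, 34, 30]);
translate([299, 234, 319]) cube([34, 284, 30]);
translate([576, 234, 319]) cube([34, 284, 30]);


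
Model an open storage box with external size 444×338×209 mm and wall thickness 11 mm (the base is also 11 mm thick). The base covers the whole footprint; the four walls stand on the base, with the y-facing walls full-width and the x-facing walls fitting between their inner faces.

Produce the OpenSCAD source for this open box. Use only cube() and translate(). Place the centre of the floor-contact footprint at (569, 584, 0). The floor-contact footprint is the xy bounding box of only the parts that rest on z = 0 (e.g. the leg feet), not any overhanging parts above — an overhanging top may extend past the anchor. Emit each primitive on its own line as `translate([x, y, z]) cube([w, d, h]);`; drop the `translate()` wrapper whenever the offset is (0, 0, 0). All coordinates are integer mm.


translate([347, 415, 0]) cube([444, 338, 11]);
translate([347, 415, 11]) cube([444, 11, 198]);
translate([347, 742, 11]) cube([444, 11, 198]);
translate([347, 426, 11]) cube([11, 316, 198]);
translate([780, 426, 11]) cube([11, 316, 198]);


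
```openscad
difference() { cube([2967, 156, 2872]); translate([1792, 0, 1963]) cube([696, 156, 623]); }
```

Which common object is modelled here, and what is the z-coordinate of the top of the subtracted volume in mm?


A wall with a window opening. The window head height is 2586 mm.

A wall with a rectangular opening subtracted — a window. Sill at z = 1963, opening 623 mm tall, so the head is at 1963 + 623 = 2586 mm.


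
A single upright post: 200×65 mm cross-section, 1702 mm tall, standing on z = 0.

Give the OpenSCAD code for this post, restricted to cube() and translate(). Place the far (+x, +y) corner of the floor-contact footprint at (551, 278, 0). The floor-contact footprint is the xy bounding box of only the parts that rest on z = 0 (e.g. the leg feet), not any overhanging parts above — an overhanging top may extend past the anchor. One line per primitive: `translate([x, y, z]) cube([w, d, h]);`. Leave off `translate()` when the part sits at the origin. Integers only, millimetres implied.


translate([351, 213, 0]) cube([200, 65, 1702]);


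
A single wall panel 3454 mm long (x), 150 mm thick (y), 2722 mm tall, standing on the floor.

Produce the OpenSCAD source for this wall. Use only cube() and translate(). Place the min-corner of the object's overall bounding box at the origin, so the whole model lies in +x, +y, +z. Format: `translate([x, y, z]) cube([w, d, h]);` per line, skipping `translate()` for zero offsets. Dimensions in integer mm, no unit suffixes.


cube([3454, 150, 2722]);


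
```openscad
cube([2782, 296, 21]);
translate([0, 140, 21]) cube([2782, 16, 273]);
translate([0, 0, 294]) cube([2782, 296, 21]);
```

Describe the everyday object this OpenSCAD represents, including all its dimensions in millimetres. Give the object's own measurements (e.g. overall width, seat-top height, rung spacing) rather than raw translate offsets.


An I-beam lying along x, 2782 mm long. Overall section height 315 mm. Two flanges 296 mm wide (y) and 21 mm thick, one on the floor and one at the top; a web 16 mm thick runs between them, centred on the flange width.


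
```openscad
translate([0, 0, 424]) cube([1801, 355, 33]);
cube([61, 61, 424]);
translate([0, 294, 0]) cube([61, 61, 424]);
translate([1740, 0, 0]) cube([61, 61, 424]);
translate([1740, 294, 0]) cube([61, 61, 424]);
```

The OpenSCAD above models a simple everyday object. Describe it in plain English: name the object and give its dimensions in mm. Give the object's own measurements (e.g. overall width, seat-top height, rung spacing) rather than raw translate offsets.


A long wooden bench with a 1801 mm (x) × 355 mm (y) seat, 33 mm thick, its top surface 457 mm above the floor. Four 61 mm square legs at the seat corners, flush with the edges, run from z = 0 to the seat underside.


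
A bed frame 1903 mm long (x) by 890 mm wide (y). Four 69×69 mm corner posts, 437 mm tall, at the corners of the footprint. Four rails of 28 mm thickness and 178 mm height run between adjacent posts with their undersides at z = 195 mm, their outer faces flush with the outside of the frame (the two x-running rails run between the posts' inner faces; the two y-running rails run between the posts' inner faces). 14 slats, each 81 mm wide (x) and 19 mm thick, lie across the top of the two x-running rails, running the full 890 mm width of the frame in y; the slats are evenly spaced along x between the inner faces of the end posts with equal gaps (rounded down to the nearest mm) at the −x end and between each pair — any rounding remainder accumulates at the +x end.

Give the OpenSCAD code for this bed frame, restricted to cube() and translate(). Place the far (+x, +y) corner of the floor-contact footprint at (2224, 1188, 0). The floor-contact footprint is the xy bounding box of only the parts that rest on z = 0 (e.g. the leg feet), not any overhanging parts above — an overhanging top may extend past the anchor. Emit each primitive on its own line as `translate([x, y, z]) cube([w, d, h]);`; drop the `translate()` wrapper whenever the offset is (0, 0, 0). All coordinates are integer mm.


// slat z = rail_z + rail_h = 195 + 178 = 373
// slat gap = ⌊(1765 − 14·81) / 15⌋ = 42
translate([321, 298, 0]) cube([69, 69, 437]);
translate([321, 1119, 0]) cube([69, 69, 437]);
translate([2155, 298, 0]) cube([69, 69, 437]);
translate([2155, 1119, 0]) cube([69, 69, 437]);
translate([390, 298, 195]) cube([1765, 28, 178]);
translate([390, 1160, 195]) cube([1765, 28, 178]);
translate([321, 367, 195]) cube([28, 752, 178]);
translate([2196, 367, 195]) cube([28, 752, 178]);
translate([432, 298, 373]) cube([81, 890, 19]);
translate([555, 298, 373]) cube([81, 890, 19]);
translate([678, 298, 373]) cube([81, 890, 19]);
translate([801, 298, 373]) cube([81, 890, 19]);
translate([924, 298, 373]) cube([81, 890, 19]);
translate([1047, 298, 373]) cube([81, 890, 19]);
translate([1170, 298, 373]) cube([81, 890, 19]);
translate([1293, 298, 373]) cube([81, 890, 19]);
translate([1416, 298, 373]) cube([81, 890, 19]);
translate([1539, 298, 373]) cube([81, 890, 19]);
translate([1662, 298, 373]) cube([81, 890, 19]);
translate([1785, 298, 373]) cube([81, 890, 19]);
translate([1908, 298, 373]) cube([81, 890, 19]);
translate([2031, 298, 373]) cube([81, 890, 19]);


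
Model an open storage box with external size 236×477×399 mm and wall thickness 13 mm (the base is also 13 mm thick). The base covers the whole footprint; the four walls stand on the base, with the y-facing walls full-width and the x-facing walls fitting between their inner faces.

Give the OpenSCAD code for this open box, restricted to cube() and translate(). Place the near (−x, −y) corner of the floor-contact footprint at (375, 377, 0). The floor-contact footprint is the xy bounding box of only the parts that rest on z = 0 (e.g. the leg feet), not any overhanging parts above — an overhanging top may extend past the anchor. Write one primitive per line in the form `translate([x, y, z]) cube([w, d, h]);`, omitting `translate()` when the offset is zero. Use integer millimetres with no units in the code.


translate([375, 377, 0]) cube([236, 477, 13]);
translate([375, 377, 13]) cube([236, 13, 386]);
translate([375, 841, 13]) cube([236, 13, 386]);
translate([375, 390, 13]) cube([13, 451, 386]);
translate([598, 390, 13]) cube([13, 451, 386]);


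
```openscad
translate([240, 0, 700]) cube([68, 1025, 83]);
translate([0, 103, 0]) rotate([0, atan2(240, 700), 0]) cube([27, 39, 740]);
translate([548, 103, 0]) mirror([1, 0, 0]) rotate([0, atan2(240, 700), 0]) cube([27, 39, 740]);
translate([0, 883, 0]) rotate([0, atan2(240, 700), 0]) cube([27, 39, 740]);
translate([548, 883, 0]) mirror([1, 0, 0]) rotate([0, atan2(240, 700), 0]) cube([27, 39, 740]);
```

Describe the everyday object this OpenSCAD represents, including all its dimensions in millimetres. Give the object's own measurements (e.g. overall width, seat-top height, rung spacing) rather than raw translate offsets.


A sawhorse. A 68×1025×83 mm beam (x, y, z) sits on two A-frame leg pairs. Each pair is two raked legs of 27×39 mm section (39 mm along y) splaying symmetrically in x. Each leg rises 700 mm vertically over 240 mm of horizontal reach and is 740 mm long along its own axis. Every leg's outer bottom edge rests on the floor and its outer top edge meets a bottom edge of the beam — the left legs (tilting toward +x) meet the beam's −x bottom edge, the right legs (their mirror images, tilting toward −x) meet its +x bottom edge — so the leg tops tuck under the beam, the beam's underside is 700 mm above the floor, and the feet are 548 mm apart outside-to-outside with the beam centred between them. The two leg pairs are set in 103 mm from either end of the beam.


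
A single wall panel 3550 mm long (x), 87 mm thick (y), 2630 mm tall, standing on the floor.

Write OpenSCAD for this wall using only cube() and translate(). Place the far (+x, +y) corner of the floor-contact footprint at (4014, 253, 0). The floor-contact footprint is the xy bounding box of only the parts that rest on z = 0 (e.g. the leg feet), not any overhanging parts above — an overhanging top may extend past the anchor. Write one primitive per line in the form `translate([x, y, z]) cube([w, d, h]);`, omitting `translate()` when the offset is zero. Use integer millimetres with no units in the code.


translate([464, 166, 0]) cube([3550, 87, 2630]);


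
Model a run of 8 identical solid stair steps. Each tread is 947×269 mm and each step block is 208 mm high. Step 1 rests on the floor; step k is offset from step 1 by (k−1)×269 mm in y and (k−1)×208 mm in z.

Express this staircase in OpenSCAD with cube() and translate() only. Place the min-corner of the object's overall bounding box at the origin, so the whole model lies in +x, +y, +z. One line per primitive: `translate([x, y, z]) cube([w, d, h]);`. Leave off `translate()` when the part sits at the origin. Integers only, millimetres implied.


cube([947, 269, 208]);
translate([0, 269, 208]) cube([947, 269, 208]);
translate([0, 538, 416]) cube([947, 269, 208]);
translate([0, 807, 624]) cube([947, 269, 208]);
translate([0, 1076, 832]) cube([947, 269, 208]);
translate([0, 1345, 1040]) cube([947, 269, 208]);
translate([0, 1614, 1248]) cube([947, 269, 208]);
translate([0, 1883, 1456]) cube([947, 269, 208]);


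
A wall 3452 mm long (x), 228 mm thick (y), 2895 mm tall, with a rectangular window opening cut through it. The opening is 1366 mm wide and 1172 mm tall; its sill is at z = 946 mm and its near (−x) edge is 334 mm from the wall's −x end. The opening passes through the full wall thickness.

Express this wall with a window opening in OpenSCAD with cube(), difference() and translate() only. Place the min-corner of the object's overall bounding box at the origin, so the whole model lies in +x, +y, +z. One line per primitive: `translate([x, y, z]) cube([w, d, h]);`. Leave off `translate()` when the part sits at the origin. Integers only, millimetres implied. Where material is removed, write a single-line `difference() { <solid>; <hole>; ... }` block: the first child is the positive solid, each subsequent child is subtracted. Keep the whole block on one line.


difference() { cube([3452, 228, 2895]); translate([334, 0, 946]) cube([1366, 228, 1172]); }


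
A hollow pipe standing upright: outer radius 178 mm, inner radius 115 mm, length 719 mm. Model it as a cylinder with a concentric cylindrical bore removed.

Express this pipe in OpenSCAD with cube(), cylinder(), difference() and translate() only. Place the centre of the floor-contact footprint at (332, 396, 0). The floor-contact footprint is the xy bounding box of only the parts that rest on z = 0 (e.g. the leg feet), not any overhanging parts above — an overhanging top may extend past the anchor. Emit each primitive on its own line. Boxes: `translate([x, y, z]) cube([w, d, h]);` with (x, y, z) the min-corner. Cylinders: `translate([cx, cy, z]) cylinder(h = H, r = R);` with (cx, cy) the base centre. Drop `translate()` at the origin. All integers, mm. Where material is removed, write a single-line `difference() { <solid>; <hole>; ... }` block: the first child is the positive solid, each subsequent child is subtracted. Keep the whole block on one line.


difference() { translate([332, 396, 0]) cylinder(h = 719, r = 178); translate([332, 396, 0]) cylinder(h = 719, r = 115); }


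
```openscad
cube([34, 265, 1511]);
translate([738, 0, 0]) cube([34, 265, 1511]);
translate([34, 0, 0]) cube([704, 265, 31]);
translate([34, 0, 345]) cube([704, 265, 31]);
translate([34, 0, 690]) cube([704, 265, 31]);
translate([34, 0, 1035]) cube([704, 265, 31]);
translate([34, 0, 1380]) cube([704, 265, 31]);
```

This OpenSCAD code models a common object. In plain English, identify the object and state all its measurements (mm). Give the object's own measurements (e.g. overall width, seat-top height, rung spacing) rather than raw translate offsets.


An open bookshelf. Two side panels, each 34 mm thick, 265 mm deep and 1511 mm tall, stand 772 mm apart (outside-to-outside). Between them sit 5 shelves, each 31 mm thick and 265 mm deep, spanning the full gap between the sides. The bottom shelf rests on the floor (its underside at z = 0) and the clear gap between one shelf's top and the next shelf's underside is 314 mm.


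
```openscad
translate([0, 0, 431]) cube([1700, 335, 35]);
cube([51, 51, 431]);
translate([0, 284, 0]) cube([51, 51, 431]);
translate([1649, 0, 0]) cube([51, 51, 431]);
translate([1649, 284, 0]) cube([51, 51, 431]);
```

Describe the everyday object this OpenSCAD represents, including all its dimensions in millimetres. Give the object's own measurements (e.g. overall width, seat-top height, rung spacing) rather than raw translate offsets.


A bench: a 1700×335 mm seat slab, 35 mm thick, top at z = 466 mm, on four 51×51 mm square legs flush with the seat corners and standing on z = 0.


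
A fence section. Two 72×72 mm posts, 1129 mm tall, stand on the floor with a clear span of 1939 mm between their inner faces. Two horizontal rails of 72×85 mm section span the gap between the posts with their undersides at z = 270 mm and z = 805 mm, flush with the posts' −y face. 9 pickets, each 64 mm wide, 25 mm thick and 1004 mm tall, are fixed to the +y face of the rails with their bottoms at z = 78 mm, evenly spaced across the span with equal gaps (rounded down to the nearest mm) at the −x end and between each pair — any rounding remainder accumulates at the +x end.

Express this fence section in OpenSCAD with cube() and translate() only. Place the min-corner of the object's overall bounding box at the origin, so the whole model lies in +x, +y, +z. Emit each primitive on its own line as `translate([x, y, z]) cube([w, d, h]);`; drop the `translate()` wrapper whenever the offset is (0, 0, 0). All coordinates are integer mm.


cube([72, 72, 1129]);
translate([2011, 0, 0]) cube([72, 72, 1129]);
translate([72, 0, 270]) cube([1939, 72, 85]);
translate([72, 0, 805]) cube([1939, 72, 85]);
translate([208, 72, 78]) cube([64, 25, 1004]);
translate([408, 72, 78]) cube([64, 25, 1004]);
translate([608, 72, 78]) cube([64, 25, 1004]);
translate([808, 72, 78]) cube([64, 25, 1004]);
translate([1008, 72, 78]) cube([64, 25, 1004]);
translate([1208, 72, 78]) cube([64, 25, 1004]);
translate([1408, 72, 78]) cube([64, 25, 1004]);
translate([1608, 72, 78]) cube([64, 25, 1004]);
translate([1808, 72, 78]) cube([64, 25, 1004]);
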